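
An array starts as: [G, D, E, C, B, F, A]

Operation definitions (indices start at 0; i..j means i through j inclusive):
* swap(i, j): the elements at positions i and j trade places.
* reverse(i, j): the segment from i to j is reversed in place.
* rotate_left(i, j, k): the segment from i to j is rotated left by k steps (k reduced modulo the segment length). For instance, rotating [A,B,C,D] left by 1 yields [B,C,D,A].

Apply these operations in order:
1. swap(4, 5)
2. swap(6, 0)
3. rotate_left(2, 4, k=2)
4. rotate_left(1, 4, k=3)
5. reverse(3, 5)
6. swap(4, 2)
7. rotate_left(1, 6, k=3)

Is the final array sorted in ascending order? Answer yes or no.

Answer: no

Derivation:
After 1 (swap(4, 5)): [G, D, E, C, F, B, A]
After 2 (swap(6, 0)): [A, D, E, C, F, B, G]
After 3 (rotate_left(2, 4, k=2)): [A, D, F, E, C, B, G]
After 4 (rotate_left(1, 4, k=3)): [A, C, D, F, E, B, G]
After 5 (reverse(3, 5)): [A, C, D, B, E, F, G]
After 6 (swap(4, 2)): [A, C, E, B, D, F, G]
After 7 (rotate_left(1, 6, k=3)): [A, D, F, G, C, E, B]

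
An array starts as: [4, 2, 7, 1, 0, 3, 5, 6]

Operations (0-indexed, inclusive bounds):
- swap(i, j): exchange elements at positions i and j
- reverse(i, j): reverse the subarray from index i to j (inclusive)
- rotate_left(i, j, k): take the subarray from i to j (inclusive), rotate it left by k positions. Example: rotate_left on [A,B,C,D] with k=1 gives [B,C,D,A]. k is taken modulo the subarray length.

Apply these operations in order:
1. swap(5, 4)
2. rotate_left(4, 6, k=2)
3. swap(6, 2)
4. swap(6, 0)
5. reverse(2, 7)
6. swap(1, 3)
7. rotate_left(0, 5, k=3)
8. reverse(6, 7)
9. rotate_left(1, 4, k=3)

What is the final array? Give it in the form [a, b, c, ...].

After 1 (swap(5, 4)): [4, 2, 7, 1, 3, 0, 5, 6]
After 2 (rotate_left(4, 6, k=2)): [4, 2, 7, 1, 5, 3, 0, 6]
After 3 (swap(6, 2)): [4, 2, 0, 1, 5, 3, 7, 6]
After 4 (swap(6, 0)): [7, 2, 0, 1, 5, 3, 4, 6]
After 5 (reverse(2, 7)): [7, 2, 6, 4, 3, 5, 1, 0]
After 6 (swap(1, 3)): [7, 4, 6, 2, 3, 5, 1, 0]
After 7 (rotate_left(0, 5, k=3)): [2, 3, 5, 7, 4, 6, 1, 0]
After 8 (reverse(6, 7)): [2, 3, 5, 7, 4, 6, 0, 1]
After 9 (rotate_left(1, 4, k=3)): [2, 4, 3, 5, 7, 6, 0, 1]

Answer: [2, 4, 3, 5, 7, 6, 0, 1]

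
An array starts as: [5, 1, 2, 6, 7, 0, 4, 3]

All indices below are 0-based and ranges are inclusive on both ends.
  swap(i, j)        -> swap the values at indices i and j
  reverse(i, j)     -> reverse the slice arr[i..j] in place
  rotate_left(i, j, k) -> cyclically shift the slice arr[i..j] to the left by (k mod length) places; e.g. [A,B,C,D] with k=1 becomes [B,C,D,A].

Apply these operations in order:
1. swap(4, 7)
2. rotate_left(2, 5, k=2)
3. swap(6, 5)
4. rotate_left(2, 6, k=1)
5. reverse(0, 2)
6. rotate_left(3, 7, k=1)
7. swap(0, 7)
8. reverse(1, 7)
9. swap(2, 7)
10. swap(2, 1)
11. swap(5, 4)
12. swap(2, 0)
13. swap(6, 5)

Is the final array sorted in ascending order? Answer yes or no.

Answer: yes

Derivation:
After 1 (swap(4, 7)): [5, 1, 2, 6, 3, 0, 4, 7]
After 2 (rotate_left(2, 5, k=2)): [5, 1, 3, 0, 2, 6, 4, 7]
After 3 (swap(6, 5)): [5, 1, 3, 0, 2, 4, 6, 7]
After 4 (rotate_left(2, 6, k=1)): [5, 1, 0, 2, 4, 6, 3, 7]
After 5 (reverse(0, 2)): [0, 1, 5, 2, 4, 6, 3, 7]
After 6 (rotate_left(3, 7, k=1)): [0, 1, 5, 4, 6, 3, 7, 2]
After 7 (swap(0, 7)): [2, 1, 5, 4, 6, 3, 7, 0]
After 8 (reverse(1, 7)): [2, 0, 7, 3, 6, 4, 5, 1]
After 9 (swap(2, 7)): [2, 0, 1, 3, 6, 4, 5, 7]
After 10 (swap(2, 1)): [2, 1, 0, 3, 6, 4, 5, 7]
After 11 (swap(5, 4)): [2, 1, 0, 3, 4, 6, 5, 7]
After 12 (swap(2, 0)): [0, 1, 2, 3, 4, 6, 5, 7]
After 13 (swap(6, 5)): [0, 1, 2, 3, 4, 5, 6, 7]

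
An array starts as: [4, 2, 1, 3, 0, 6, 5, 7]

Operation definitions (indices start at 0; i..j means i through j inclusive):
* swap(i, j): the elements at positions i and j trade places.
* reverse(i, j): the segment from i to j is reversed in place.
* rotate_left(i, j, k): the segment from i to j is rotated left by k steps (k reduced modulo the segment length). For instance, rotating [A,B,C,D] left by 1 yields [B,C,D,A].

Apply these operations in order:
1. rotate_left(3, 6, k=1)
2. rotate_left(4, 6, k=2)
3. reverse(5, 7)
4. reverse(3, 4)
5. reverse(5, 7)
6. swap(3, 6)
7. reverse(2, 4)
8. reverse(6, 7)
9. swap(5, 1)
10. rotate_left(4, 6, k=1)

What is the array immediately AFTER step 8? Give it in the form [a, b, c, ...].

After 1 (rotate_left(3, 6, k=1)): [4, 2, 1, 0, 6, 5, 3, 7]
After 2 (rotate_left(4, 6, k=2)): [4, 2, 1, 0, 3, 6, 5, 7]
After 3 (reverse(5, 7)): [4, 2, 1, 0, 3, 7, 5, 6]
After 4 (reverse(3, 4)): [4, 2, 1, 3, 0, 7, 5, 6]
After 5 (reverse(5, 7)): [4, 2, 1, 3, 0, 6, 5, 7]
After 6 (swap(3, 6)): [4, 2, 1, 5, 0, 6, 3, 7]
After 7 (reverse(2, 4)): [4, 2, 0, 5, 1, 6, 3, 7]
After 8 (reverse(6, 7)): [4, 2, 0, 5, 1, 6, 7, 3]

Answer: [4, 2, 0, 5, 1, 6, 7, 3]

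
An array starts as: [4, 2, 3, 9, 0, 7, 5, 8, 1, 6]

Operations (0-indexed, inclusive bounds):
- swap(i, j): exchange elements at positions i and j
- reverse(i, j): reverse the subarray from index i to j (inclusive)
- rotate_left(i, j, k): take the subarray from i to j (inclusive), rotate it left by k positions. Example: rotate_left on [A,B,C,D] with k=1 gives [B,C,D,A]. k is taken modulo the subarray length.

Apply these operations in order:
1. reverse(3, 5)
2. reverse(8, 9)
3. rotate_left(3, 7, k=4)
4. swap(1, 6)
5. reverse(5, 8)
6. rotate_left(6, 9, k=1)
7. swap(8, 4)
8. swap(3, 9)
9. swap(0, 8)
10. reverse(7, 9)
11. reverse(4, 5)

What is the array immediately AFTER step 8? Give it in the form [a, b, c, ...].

After 1 (reverse(3, 5)): [4, 2, 3, 7, 0, 9, 5, 8, 1, 6]
After 2 (reverse(8, 9)): [4, 2, 3, 7, 0, 9, 5, 8, 6, 1]
After 3 (rotate_left(3, 7, k=4)): [4, 2, 3, 8, 7, 0, 9, 5, 6, 1]
After 4 (swap(1, 6)): [4, 9, 3, 8, 7, 0, 2, 5, 6, 1]
After 5 (reverse(5, 8)): [4, 9, 3, 8, 7, 6, 5, 2, 0, 1]
After 6 (rotate_left(6, 9, k=1)): [4, 9, 3, 8, 7, 6, 2, 0, 1, 5]
After 7 (swap(8, 4)): [4, 9, 3, 8, 1, 6, 2, 0, 7, 5]
After 8 (swap(3, 9)): [4, 9, 3, 5, 1, 6, 2, 0, 7, 8]

Answer: [4, 9, 3, 5, 1, 6, 2, 0, 7, 8]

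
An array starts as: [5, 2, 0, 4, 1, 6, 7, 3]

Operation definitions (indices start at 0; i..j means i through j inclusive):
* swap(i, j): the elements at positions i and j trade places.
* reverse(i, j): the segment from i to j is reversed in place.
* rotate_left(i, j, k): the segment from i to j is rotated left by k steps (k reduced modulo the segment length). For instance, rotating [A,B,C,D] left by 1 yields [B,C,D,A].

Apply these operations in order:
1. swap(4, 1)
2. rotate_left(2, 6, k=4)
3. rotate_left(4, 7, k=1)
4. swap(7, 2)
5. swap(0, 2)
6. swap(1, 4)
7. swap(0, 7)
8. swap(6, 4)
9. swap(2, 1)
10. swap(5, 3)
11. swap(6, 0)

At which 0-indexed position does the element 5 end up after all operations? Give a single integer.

After 1 (swap(4, 1)): [5, 1, 0, 4, 2, 6, 7, 3]
After 2 (rotate_left(2, 6, k=4)): [5, 1, 7, 0, 4, 2, 6, 3]
After 3 (rotate_left(4, 7, k=1)): [5, 1, 7, 0, 2, 6, 3, 4]
After 4 (swap(7, 2)): [5, 1, 4, 0, 2, 6, 3, 7]
After 5 (swap(0, 2)): [4, 1, 5, 0, 2, 6, 3, 7]
After 6 (swap(1, 4)): [4, 2, 5, 0, 1, 6, 3, 7]
After 7 (swap(0, 7)): [7, 2, 5, 0, 1, 6, 3, 4]
After 8 (swap(6, 4)): [7, 2, 5, 0, 3, 6, 1, 4]
After 9 (swap(2, 1)): [7, 5, 2, 0, 3, 6, 1, 4]
After 10 (swap(5, 3)): [7, 5, 2, 6, 3, 0, 1, 4]
After 11 (swap(6, 0)): [1, 5, 2, 6, 3, 0, 7, 4]

Answer: 1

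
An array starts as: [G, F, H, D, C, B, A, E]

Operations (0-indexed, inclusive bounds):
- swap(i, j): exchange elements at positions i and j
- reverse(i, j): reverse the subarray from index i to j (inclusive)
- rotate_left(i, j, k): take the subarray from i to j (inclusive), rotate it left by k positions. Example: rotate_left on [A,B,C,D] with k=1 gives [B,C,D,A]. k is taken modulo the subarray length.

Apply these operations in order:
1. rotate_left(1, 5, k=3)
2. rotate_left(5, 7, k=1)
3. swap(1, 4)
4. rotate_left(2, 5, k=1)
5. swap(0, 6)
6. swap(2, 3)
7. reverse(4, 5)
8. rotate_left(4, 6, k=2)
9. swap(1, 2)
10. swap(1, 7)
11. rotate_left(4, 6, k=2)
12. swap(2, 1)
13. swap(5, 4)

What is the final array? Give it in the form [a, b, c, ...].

After 1 (rotate_left(1, 5, k=3)): [G, C, B, F, H, D, A, E]
After 2 (rotate_left(5, 7, k=1)): [G, C, B, F, H, A, E, D]
After 3 (swap(1, 4)): [G, H, B, F, C, A, E, D]
After 4 (rotate_left(2, 5, k=1)): [G, H, F, C, A, B, E, D]
After 5 (swap(0, 6)): [E, H, F, C, A, B, G, D]
After 6 (swap(2, 3)): [E, H, C, F, A, B, G, D]
After 7 (reverse(4, 5)): [E, H, C, F, B, A, G, D]
After 8 (rotate_left(4, 6, k=2)): [E, H, C, F, G, B, A, D]
After 9 (swap(1, 2)): [E, C, H, F, G, B, A, D]
After 10 (swap(1, 7)): [E, D, H, F, G, B, A, C]
After 11 (rotate_left(4, 6, k=2)): [E, D, H, F, A, G, B, C]
After 12 (swap(2, 1)): [E, H, D, F, A, G, B, C]
After 13 (swap(5, 4)): [E, H, D, F, G, A, B, C]

Answer: [E, H, D, F, G, A, B, C]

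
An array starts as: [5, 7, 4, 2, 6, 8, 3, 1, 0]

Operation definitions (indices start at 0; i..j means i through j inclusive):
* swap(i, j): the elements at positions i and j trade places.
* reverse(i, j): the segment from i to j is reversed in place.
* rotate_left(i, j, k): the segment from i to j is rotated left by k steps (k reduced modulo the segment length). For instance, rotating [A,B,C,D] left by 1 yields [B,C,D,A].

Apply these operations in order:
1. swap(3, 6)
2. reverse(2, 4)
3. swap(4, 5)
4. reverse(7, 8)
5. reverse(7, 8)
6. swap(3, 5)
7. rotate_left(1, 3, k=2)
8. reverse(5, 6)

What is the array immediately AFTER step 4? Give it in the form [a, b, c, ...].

After 1 (swap(3, 6)): [5, 7, 4, 3, 6, 8, 2, 1, 0]
After 2 (reverse(2, 4)): [5, 7, 6, 3, 4, 8, 2, 1, 0]
After 3 (swap(4, 5)): [5, 7, 6, 3, 8, 4, 2, 1, 0]
After 4 (reverse(7, 8)): [5, 7, 6, 3, 8, 4, 2, 0, 1]

Answer: [5, 7, 6, 3, 8, 4, 2, 0, 1]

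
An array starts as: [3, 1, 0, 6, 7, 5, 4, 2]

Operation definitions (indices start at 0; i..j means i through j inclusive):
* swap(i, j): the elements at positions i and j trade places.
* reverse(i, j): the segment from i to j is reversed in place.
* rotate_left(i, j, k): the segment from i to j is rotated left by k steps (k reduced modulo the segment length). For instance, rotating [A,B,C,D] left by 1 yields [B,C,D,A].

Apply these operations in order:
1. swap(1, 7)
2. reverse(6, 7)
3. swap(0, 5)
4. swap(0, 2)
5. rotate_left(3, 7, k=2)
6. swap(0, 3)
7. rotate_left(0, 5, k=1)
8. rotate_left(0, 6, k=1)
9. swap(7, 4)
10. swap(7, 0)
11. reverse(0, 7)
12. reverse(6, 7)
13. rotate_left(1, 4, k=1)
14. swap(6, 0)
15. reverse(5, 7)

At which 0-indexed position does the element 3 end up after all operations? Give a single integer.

After 1 (swap(1, 7)): [3, 2, 0, 6, 7, 5, 4, 1]
After 2 (reverse(6, 7)): [3, 2, 0, 6, 7, 5, 1, 4]
After 3 (swap(0, 5)): [5, 2, 0, 6, 7, 3, 1, 4]
After 4 (swap(0, 2)): [0, 2, 5, 6, 7, 3, 1, 4]
After 5 (rotate_left(3, 7, k=2)): [0, 2, 5, 3, 1, 4, 6, 7]
After 6 (swap(0, 3)): [3, 2, 5, 0, 1, 4, 6, 7]
After 7 (rotate_left(0, 5, k=1)): [2, 5, 0, 1, 4, 3, 6, 7]
After 8 (rotate_left(0, 6, k=1)): [5, 0, 1, 4, 3, 6, 2, 7]
After 9 (swap(7, 4)): [5, 0, 1, 4, 7, 6, 2, 3]
After 10 (swap(7, 0)): [3, 0, 1, 4, 7, 6, 2, 5]
After 11 (reverse(0, 7)): [5, 2, 6, 7, 4, 1, 0, 3]
After 12 (reverse(6, 7)): [5, 2, 6, 7, 4, 1, 3, 0]
After 13 (rotate_left(1, 4, k=1)): [5, 6, 7, 4, 2, 1, 3, 0]
After 14 (swap(6, 0)): [3, 6, 7, 4, 2, 1, 5, 0]
After 15 (reverse(5, 7)): [3, 6, 7, 4, 2, 0, 5, 1]

Answer: 0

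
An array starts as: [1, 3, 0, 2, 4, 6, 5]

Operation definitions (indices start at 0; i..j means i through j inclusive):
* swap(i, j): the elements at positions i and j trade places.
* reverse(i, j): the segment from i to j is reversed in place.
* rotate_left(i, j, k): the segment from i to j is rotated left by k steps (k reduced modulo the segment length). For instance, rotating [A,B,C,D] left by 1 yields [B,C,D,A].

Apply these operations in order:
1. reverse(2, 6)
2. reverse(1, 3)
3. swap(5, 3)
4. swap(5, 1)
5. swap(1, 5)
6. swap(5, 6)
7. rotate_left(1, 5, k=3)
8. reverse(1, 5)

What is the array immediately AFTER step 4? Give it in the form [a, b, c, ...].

Answer: [1, 3, 5, 2, 4, 6, 0]

Derivation:
After 1 (reverse(2, 6)): [1, 3, 5, 6, 4, 2, 0]
After 2 (reverse(1, 3)): [1, 6, 5, 3, 4, 2, 0]
After 3 (swap(5, 3)): [1, 6, 5, 2, 4, 3, 0]
After 4 (swap(5, 1)): [1, 3, 5, 2, 4, 6, 0]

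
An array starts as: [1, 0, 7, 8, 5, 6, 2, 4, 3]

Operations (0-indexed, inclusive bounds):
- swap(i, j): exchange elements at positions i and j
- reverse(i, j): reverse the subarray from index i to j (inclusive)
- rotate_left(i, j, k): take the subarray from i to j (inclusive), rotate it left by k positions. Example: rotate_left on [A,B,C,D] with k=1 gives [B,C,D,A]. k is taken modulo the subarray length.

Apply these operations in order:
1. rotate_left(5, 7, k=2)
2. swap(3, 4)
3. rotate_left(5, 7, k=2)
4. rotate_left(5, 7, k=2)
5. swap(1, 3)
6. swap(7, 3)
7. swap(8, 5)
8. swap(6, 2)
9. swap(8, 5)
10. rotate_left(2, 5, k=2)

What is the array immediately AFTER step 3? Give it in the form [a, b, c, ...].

Answer: [1, 0, 7, 5, 8, 2, 4, 6, 3]

Derivation:
After 1 (rotate_left(5, 7, k=2)): [1, 0, 7, 8, 5, 4, 6, 2, 3]
After 2 (swap(3, 4)): [1, 0, 7, 5, 8, 4, 6, 2, 3]
After 3 (rotate_left(5, 7, k=2)): [1, 0, 7, 5, 8, 2, 4, 6, 3]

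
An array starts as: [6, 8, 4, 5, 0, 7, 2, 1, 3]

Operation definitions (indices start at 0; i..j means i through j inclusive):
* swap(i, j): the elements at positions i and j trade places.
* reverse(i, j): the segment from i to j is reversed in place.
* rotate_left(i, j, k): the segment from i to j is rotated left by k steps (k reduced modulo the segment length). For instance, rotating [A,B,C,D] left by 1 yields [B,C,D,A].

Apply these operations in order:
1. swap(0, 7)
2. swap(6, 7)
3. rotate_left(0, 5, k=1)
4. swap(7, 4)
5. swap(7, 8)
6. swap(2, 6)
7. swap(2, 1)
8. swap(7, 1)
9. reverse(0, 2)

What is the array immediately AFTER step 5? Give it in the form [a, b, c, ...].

After 1 (swap(0, 7)): [1, 8, 4, 5, 0, 7, 2, 6, 3]
After 2 (swap(6, 7)): [1, 8, 4, 5, 0, 7, 6, 2, 3]
After 3 (rotate_left(0, 5, k=1)): [8, 4, 5, 0, 7, 1, 6, 2, 3]
After 4 (swap(7, 4)): [8, 4, 5, 0, 2, 1, 6, 7, 3]
After 5 (swap(7, 8)): [8, 4, 5, 0, 2, 1, 6, 3, 7]

Answer: [8, 4, 5, 0, 2, 1, 6, 3, 7]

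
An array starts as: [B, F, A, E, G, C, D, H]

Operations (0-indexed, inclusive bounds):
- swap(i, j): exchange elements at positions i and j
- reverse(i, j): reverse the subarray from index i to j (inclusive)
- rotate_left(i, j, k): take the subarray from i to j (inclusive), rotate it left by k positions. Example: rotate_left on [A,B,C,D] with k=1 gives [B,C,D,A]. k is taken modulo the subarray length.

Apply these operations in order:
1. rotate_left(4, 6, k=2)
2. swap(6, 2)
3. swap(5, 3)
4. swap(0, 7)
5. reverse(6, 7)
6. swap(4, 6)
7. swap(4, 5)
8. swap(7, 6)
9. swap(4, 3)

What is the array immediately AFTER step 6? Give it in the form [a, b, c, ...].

After 1 (rotate_left(4, 6, k=2)): [B, F, A, E, D, G, C, H]
After 2 (swap(6, 2)): [B, F, C, E, D, G, A, H]
After 3 (swap(5, 3)): [B, F, C, G, D, E, A, H]
After 4 (swap(0, 7)): [H, F, C, G, D, E, A, B]
After 5 (reverse(6, 7)): [H, F, C, G, D, E, B, A]
After 6 (swap(4, 6)): [H, F, C, G, B, E, D, A]

Answer: [H, F, C, G, B, E, D, A]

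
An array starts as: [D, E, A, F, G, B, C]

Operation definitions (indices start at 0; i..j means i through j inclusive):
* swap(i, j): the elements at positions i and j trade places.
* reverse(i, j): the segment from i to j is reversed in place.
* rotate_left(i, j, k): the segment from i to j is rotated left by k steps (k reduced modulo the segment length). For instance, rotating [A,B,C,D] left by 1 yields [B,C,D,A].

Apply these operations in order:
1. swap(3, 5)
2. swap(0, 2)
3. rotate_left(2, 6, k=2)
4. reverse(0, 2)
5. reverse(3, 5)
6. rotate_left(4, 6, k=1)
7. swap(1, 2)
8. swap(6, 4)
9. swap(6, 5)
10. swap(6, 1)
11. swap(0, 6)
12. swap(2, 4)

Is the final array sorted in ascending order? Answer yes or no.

Answer: yes

Derivation:
After 1 (swap(3, 5)): [D, E, A, B, G, F, C]
After 2 (swap(0, 2)): [A, E, D, B, G, F, C]
After 3 (rotate_left(2, 6, k=2)): [A, E, G, F, C, D, B]
After 4 (reverse(0, 2)): [G, E, A, F, C, D, B]
After 5 (reverse(3, 5)): [G, E, A, D, C, F, B]
After 6 (rotate_left(4, 6, k=1)): [G, E, A, D, F, B, C]
After 7 (swap(1, 2)): [G, A, E, D, F, B, C]
After 8 (swap(6, 4)): [G, A, E, D, C, B, F]
After 9 (swap(6, 5)): [G, A, E, D, C, F, B]
After 10 (swap(6, 1)): [G, B, E, D, C, F, A]
After 11 (swap(0, 6)): [A, B, E, D, C, F, G]
After 12 (swap(2, 4)): [A, B, C, D, E, F, G]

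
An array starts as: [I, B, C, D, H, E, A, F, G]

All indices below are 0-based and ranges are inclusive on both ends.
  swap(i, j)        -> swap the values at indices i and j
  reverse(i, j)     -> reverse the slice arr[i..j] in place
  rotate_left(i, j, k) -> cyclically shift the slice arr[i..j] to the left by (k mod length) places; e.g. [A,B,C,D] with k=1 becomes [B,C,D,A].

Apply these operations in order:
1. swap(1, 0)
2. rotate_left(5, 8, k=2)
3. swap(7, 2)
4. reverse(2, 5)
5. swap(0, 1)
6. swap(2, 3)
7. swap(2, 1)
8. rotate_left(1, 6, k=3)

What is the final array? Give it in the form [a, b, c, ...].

After 1 (swap(1, 0)): [B, I, C, D, H, E, A, F, G]
After 2 (rotate_left(5, 8, k=2)): [B, I, C, D, H, F, G, E, A]
After 3 (swap(7, 2)): [B, I, E, D, H, F, G, C, A]
After 4 (reverse(2, 5)): [B, I, F, H, D, E, G, C, A]
After 5 (swap(0, 1)): [I, B, F, H, D, E, G, C, A]
After 6 (swap(2, 3)): [I, B, H, F, D, E, G, C, A]
After 7 (swap(2, 1)): [I, H, B, F, D, E, G, C, A]
After 8 (rotate_left(1, 6, k=3)): [I, D, E, G, H, B, F, C, A]

Answer: [I, D, E, G, H, B, F, C, A]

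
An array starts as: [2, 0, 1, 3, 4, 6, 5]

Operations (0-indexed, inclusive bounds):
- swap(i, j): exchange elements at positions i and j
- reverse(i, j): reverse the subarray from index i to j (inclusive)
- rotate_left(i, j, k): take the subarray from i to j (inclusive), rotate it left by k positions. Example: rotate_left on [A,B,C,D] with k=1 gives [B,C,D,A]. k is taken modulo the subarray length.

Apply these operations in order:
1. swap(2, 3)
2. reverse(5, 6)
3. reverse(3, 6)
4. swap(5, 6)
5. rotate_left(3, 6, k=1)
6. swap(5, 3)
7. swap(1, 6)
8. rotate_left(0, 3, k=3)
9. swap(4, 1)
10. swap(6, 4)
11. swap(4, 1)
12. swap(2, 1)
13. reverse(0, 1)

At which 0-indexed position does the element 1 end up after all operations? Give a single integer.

After 1 (swap(2, 3)): [2, 0, 3, 1, 4, 6, 5]
After 2 (reverse(5, 6)): [2, 0, 3, 1, 4, 5, 6]
After 3 (reverse(3, 6)): [2, 0, 3, 6, 5, 4, 1]
After 4 (swap(5, 6)): [2, 0, 3, 6, 5, 1, 4]
After 5 (rotate_left(3, 6, k=1)): [2, 0, 3, 5, 1, 4, 6]
After 6 (swap(5, 3)): [2, 0, 3, 4, 1, 5, 6]
After 7 (swap(1, 6)): [2, 6, 3, 4, 1, 5, 0]
After 8 (rotate_left(0, 3, k=3)): [4, 2, 6, 3, 1, 5, 0]
After 9 (swap(4, 1)): [4, 1, 6, 3, 2, 5, 0]
After 10 (swap(6, 4)): [4, 1, 6, 3, 0, 5, 2]
After 11 (swap(4, 1)): [4, 0, 6, 3, 1, 5, 2]
After 12 (swap(2, 1)): [4, 6, 0, 3, 1, 5, 2]
After 13 (reverse(0, 1)): [6, 4, 0, 3, 1, 5, 2]

Answer: 4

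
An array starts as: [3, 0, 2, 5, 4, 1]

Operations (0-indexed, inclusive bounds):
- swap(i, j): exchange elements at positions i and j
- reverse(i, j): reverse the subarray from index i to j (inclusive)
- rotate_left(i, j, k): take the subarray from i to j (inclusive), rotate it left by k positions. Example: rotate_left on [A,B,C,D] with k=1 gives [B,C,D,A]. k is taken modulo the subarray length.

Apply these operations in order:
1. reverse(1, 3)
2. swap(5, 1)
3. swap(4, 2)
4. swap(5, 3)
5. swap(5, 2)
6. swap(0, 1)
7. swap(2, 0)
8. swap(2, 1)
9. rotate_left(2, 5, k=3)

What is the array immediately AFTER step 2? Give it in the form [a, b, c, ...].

After 1 (reverse(1, 3)): [3, 5, 2, 0, 4, 1]
After 2 (swap(5, 1)): [3, 1, 2, 0, 4, 5]

Answer: [3, 1, 2, 0, 4, 5]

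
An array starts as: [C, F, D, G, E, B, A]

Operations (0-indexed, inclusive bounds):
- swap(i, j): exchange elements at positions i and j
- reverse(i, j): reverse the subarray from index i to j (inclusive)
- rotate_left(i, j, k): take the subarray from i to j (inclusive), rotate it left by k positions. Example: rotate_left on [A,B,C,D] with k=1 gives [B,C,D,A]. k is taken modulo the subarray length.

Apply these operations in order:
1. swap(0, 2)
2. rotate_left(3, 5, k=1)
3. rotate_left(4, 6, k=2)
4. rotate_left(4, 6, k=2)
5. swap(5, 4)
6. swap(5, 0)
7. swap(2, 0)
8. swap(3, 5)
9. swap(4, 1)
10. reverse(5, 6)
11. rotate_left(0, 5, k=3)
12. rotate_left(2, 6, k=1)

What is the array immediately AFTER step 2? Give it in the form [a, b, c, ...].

Answer: [D, F, C, E, B, G, A]

Derivation:
After 1 (swap(0, 2)): [D, F, C, G, E, B, A]
After 2 (rotate_left(3, 5, k=1)): [D, F, C, E, B, G, A]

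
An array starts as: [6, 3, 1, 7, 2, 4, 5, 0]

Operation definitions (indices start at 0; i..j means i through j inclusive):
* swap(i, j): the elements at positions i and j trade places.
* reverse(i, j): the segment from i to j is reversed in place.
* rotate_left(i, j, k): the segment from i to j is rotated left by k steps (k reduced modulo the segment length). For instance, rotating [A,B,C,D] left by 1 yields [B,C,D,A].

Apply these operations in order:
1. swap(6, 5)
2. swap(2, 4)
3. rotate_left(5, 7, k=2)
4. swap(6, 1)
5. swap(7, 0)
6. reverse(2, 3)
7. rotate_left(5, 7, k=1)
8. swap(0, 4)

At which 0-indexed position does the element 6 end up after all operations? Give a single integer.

After 1 (swap(6, 5)): [6, 3, 1, 7, 2, 5, 4, 0]
After 2 (swap(2, 4)): [6, 3, 2, 7, 1, 5, 4, 0]
After 3 (rotate_left(5, 7, k=2)): [6, 3, 2, 7, 1, 0, 5, 4]
After 4 (swap(6, 1)): [6, 5, 2, 7, 1, 0, 3, 4]
After 5 (swap(7, 0)): [4, 5, 2, 7, 1, 0, 3, 6]
After 6 (reverse(2, 3)): [4, 5, 7, 2, 1, 0, 3, 6]
After 7 (rotate_left(5, 7, k=1)): [4, 5, 7, 2, 1, 3, 6, 0]
After 8 (swap(0, 4)): [1, 5, 7, 2, 4, 3, 6, 0]

Answer: 6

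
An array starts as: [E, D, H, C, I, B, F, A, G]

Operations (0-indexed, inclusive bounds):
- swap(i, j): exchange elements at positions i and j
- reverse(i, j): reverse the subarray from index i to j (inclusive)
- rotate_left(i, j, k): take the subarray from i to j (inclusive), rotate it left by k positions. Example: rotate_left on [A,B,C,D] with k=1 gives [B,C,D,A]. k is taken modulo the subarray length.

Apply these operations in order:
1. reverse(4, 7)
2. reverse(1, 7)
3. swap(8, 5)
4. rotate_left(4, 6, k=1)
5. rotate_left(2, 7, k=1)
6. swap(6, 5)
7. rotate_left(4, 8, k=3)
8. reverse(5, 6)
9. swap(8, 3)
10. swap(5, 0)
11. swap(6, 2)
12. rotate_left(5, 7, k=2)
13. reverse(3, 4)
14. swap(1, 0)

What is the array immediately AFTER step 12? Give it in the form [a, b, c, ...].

Answer: [H, I, C, A, B, D, E, F, G]

Derivation:
After 1 (reverse(4, 7)): [E, D, H, C, A, F, B, I, G]
After 2 (reverse(1, 7)): [E, I, B, F, A, C, H, D, G]
After 3 (swap(8, 5)): [E, I, B, F, A, G, H, D, C]
After 4 (rotate_left(4, 6, k=1)): [E, I, B, F, G, H, A, D, C]
After 5 (rotate_left(2, 7, k=1)): [E, I, F, G, H, A, D, B, C]
After 6 (swap(6, 5)): [E, I, F, G, H, D, A, B, C]
After 7 (rotate_left(4, 8, k=3)): [E, I, F, G, B, C, H, D, A]
After 8 (reverse(5, 6)): [E, I, F, G, B, H, C, D, A]
After 9 (swap(8, 3)): [E, I, F, A, B, H, C, D, G]
After 10 (swap(5, 0)): [H, I, F, A, B, E, C, D, G]
After 11 (swap(6, 2)): [H, I, C, A, B, E, F, D, G]
After 12 (rotate_left(5, 7, k=2)): [H, I, C, A, B, D, E, F, G]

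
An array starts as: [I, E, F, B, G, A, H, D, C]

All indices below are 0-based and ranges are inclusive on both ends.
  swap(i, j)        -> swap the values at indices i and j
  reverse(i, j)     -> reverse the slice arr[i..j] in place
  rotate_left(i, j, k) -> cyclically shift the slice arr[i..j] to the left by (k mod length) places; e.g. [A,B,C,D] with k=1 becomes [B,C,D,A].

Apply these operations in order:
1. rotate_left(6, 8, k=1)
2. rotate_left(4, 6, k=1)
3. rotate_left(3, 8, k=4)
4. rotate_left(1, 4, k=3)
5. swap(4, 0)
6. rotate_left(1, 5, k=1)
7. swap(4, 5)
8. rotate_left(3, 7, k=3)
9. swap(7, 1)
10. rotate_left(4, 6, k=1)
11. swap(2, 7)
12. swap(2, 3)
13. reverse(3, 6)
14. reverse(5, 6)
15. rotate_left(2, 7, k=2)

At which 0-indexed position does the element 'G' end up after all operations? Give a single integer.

Answer: 8

Derivation:
After 1 (rotate_left(6, 8, k=1)): [I, E, F, B, G, A, D, C, H]
After 2 (rotate_left(4, 6, k=1)): [I, E, F, B, A, D, G, C, H]
After 3 (rotate_left(3, 8, k=4)): [I, E, F, C, H, B, A, D, G]
After 4 (rotate_left(1, 4, k=3)): [I, H, E, F, C, B, A, D, G]
After 5 (swap(4, 0)): [C, H, E, F, I, B, A, D, G]
After 6 (rotate_left(1, 5, k=1)): [C, E, F, I, B, H, A, D, G]
After 7 (swap(4, 5)): [C, E, F, I, H, B, A, D, G]
After 8 (rotate_left(3, 7, k=3)): [C, E, F, A, D, I, H, B, G]
After 9 (swap(7, 1)): [C, B, F, A, D, I, H, E, G]
After 10 (rotate_left(4, 6, k=1)): [C, B, F, A, I, H, D, E, G]
After 11 (swap(2, 7)): [C, B, E, A, I, H, D, F, G]
After 12 (swap(2, 3)): [C, B, A, E, I, H, D, F, G]
After 13 (reverse(3, 6)): [C, B, A, D, H, I, E, F, G]
After 14 (reverse(5, 6)): [C, B, A, D, H, E, I, F, G]
After 15 (rotate_left(2, 7, k=2)): [C, B, H, E, I, F, A, D, G]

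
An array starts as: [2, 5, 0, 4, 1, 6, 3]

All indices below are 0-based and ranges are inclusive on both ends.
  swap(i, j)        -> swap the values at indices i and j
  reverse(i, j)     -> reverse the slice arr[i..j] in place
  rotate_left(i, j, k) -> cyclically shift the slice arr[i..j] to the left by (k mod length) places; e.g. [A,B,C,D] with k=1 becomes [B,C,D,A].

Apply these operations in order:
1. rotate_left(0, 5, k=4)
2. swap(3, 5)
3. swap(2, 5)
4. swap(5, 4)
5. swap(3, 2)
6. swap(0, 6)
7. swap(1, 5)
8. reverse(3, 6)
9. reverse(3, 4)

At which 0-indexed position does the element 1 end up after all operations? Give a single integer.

After 1 (rotate_left(0, 5, k=4)): [1, 6, 2, 5, 0, 4, 3]
After 2 (swap(3, 5)): [1, 6, 2, 4, 0, 5, 3]
After 3 (swap(2, 5)): [1, 6, 5, 4, 0, 2, 3]
After 4 (swap(5, 4)): [1, 6, 5, 4, 2, 0, 3]
After 5 (swap(3, 2)): [1, 6, 4, 5, 2, 0, 3]
After 6 (swap(0, 6)): [3, 6, 4, 5, 2, 0, 1]
After 7 (swap(1, 5)): [3, 0, 4, 5, 2, 6, 1]
After 8 (reverse(3, 6)): [3, 0, 4, 1, 6, 2, 5]
After 9 (reverse(3, 4)): [3, 0, 4, 6, 1, 2, 5]

Answer: 4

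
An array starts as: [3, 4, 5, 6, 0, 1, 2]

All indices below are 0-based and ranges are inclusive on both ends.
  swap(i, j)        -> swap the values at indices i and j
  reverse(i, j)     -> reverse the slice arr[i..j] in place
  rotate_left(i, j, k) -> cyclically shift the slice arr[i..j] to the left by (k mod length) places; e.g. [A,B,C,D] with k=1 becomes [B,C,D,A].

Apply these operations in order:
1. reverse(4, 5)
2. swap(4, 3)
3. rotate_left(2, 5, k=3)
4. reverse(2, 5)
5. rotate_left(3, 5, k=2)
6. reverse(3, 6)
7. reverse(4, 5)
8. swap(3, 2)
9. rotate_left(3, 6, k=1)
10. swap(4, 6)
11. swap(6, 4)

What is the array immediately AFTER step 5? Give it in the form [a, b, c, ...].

After 1 (reverse(4, 5)): [3, 4, 5, 6, 1, 0, 2]
After 2 (swap(4, 3)): [3, 4, 5, 1, 6, 0, 2]
After 3 (rotate_left(2, 5, k=3)): [3, 4, 0, 5, 1, 6, 2]
After 4 (reverse(2, 5)): [3, 4, 6, 1, 5, 0, 2]
After 5 (rotate_left(3, 5, k=2)): [3, 4, 6, 0, 1, 5, 2]

Answer: [3, 4, 6, 0, 1, 5, 2]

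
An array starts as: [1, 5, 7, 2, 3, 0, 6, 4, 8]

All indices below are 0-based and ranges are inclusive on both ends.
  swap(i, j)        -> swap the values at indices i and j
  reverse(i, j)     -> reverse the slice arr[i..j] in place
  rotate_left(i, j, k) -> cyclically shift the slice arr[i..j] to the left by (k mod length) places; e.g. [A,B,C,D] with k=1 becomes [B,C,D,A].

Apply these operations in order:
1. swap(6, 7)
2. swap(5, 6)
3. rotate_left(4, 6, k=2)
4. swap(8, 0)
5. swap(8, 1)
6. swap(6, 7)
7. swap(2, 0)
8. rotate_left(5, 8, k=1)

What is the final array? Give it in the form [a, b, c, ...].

Answer: [7, 1, 8, 2, 0, 6, 4, 5, 3]

Derivation:
After 1 (swap(6, 7)): [1, 5, 7, 2, 3, 0, 4, 6, 8]
After 2 (swap(5, 6)): [1, 5, 7, 2, 3, 4, 0, 6, 8]
After 3 (rotate_left(4, 6, k=2)): [1, 5, 7, 2, 0, 3, 4, 6, 8]
After 4 (swap(8, 0)): [8, 5, 7, 2, 0, 3, 4, 6, 1]
After 5 (swap(8, 1)): [8, 1, 7, 2, 0, 3, 4, 6, 5]
After 6 (swap(6, 7)): [8, 1, 7, 2, 0, 3, 6, 4, 5]
After 7 (swap(2, 0)): [7, 1, 8, 2, 0, 3, 6, 4, 5]
After 8 (rotate_left(5, 8, k=1)): [7, 1, 8, 2, 0, 6, 4, 5, 3]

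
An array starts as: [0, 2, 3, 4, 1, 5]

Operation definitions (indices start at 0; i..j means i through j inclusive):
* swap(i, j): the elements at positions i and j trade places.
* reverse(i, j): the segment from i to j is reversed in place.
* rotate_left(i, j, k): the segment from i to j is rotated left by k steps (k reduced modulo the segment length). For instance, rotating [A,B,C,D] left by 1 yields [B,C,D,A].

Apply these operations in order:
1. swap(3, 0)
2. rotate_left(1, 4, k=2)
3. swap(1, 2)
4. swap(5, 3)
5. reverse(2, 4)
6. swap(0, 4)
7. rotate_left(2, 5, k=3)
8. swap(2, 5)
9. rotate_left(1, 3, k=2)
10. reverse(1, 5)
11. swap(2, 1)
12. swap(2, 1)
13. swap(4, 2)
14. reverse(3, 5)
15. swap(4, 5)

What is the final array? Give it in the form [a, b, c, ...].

Answer: [0, 2, 1, 3, 4, 5]

Derivation:
After 1 (swap(3, 0)): [4, 2, 3, 0, 1, 5]
After 2 (rotate_left(1, 4, k=2)): [4, 0, 1, 2, 3, 5]
After 3 (swap(1, 2)): [4, 1, 0, 2, 3, 5]
After 4 (swap(5, 3)): [4, 1, 0, 5, 3, 2]
After 5 (reverse(2, 4)): [4, 1, 3, 5, 0, 2]
After 6 (swap(0, 4)): [0, 1, 3, 5, 4, 2]
After 7 (rotate_left(2, 5, k=3)): [0, 1, 2, 3, 5, 4]
After 8 (swap(2, 5)): [0, 1, 4, 3, 5, 2]
After 9 (rotate_left(1, 3, k=2)): [0, 3, 1, 4, 5, 2]
After 10 (reverse(1, 5)): [0, 2, 5, 4, 1, 3]
After 11 (swap(2, 1)): [0, 5, 2, 4, 1, 3]
After 12 (swap(2, 1)): [0, 2, 5, 4, 1, 3]
After 13 (swap(4, 2)): [0, 2, 1, 4, 5, 3]
After 14 (reverse(3, 5)): [0, 2, 1, 3, 5, 4]
After 15 (swap(4, 5)): [0, 2, 1, 3, 4, 5]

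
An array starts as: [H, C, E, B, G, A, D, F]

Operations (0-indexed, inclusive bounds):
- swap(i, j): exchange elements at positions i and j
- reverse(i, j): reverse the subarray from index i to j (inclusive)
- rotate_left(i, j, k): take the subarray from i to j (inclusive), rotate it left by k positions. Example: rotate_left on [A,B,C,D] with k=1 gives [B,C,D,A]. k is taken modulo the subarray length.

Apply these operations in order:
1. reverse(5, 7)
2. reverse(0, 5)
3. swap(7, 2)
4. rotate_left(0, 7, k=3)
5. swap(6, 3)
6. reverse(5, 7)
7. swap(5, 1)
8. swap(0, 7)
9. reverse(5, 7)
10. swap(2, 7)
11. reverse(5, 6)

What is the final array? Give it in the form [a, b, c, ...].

After 1 (reverse(5, 7)): [H, C, E, B, G, F, D, A]
After 2 (reverse(0, 5)): [F, G, B, E, C, H, D, A]
After 3 (swap(7, 2)): [F, G, A, E, C, H, D, B]
After 4 (rotate_left(0, 7, k=3)): [E, C, H, D, B, F, G, A]
After 5 (swap(6, 3)): [E, C, H, G, B, F, D, A]
After 6 (reverse(5, 7)): [E, C, H, G, B, A, D, F]
After 7 (swap(5, 1)): [E, A, H, G, B, C, D, F]
After 8 (swap(0, 7)): [F, A, H, G, B, C, D, E]
After 9 (reverse(5, 7)): [F, A, H, G, B, E, D, C]
After 10 (swap(2, 7)): [F, A, C, G, B, E, D, H]
After 11 (reverse(5, 6)): [F, A, C, G, B, D, E, H]

Answer: [F, A, C, G, B, D, E, H]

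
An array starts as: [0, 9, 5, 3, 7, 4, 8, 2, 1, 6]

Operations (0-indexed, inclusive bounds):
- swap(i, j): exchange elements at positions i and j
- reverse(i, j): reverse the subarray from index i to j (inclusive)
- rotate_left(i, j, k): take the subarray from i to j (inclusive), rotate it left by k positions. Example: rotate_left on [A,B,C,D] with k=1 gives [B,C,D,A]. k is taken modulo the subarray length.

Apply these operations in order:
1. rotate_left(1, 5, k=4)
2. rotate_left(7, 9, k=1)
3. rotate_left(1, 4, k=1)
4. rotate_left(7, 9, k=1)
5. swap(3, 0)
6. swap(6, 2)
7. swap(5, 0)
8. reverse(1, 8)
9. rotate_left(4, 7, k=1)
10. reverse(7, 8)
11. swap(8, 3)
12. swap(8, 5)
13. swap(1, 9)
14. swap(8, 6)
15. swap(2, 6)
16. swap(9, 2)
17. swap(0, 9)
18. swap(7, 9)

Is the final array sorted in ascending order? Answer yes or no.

Answer: yes

Derivation:
After 1 (rotate_left(1, 5, k=4)): [0, 4, 9, 5, 3, 7, 8, 2, 1, 6]
After 2 (rotate_left(7, 9, k=1)): [0, 4, 9, 5, 3, 7, 8, 1, 6, 2]
After 3 (rotate_left(1, 4, k=1)): [0, 9, 5, 3, 4, 7, 8, 1, 6, 2]
After 4 (rotate_left(7, 9, k=1)): [0, 9, 5, 3, 4, 7, 8, 6, 2, 1]
After 5 (swap(3, 0)): [3, 9, 5, 0, 4, 7, 8, 6, 2, 1]
After 6 (swap(6, 2)): [3, 9, 8, 0, 4, 7, 5, 6, 2, 1]
After 7 (swap(5, 0)): [7, 9, 8, 0, 4, 3, 5, 6, 2, 1]
After 8 (reverse(1, 8)): [7, 2, 6, 5, 3, 4, 0, 8, 9, 1]
After 9 (rotate_left(4, 7, k=1)): [7, 2, 6, 5, 4, 0, 8, 3, 9, 1]
After 10 (reverse(7, 8)): [7, 2, 6, 5, 4, 0, 8, 9, 3, 1]
After 11 (swap(8, 3)): [7, 2, 6, 3, 4, 0, 8, 9, 5, 1]
After 12 (swap(8, 5)): [7, 2, 6, 3, 4, 5, 8, 9, 0, 1]
After 13 (swap(1, 9)): [7, 1, 6, 3, 4, 5, 8, 9, 0, 2]
After 14 (swap(8, 6)): [7, 1, 6, 3, 4, 5, 0, 9, 8, 2]
After 15 (swap(2, 6)): [7, 1, 0, 3, 4, 5, 6, 9, 8, 2]
After 16 (swap(9, 2)): [7, 1, 2, 3, 4, 5, 6, 9, 8, 0]
After 17 (swap(0, 9)): [0, 1, 2, 3, 4, 5, 6, 9, 8, 7]
After 18 (swap(7, 9)): [0, 1, 2, 3, 4, 5, 6, 7, 8, 9]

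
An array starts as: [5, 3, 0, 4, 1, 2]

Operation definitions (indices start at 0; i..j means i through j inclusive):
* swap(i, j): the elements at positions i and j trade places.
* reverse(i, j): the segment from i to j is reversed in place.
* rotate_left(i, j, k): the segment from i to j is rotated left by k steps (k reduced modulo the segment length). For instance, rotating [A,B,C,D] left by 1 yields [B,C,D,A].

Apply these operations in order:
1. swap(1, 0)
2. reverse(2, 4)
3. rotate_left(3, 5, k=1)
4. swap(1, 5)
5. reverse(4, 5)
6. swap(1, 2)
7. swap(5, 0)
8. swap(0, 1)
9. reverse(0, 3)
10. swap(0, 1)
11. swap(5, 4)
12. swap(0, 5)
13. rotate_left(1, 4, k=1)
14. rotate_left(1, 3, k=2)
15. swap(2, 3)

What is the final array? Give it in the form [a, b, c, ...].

After 1 (swap(1, 0)): [3, 5, 0, 4, 1, 2]
After 2 (reverse(2, 4)): [3, 5, 1, 4, 0, 2]
After 3 (rotate_left(3, 5, k=1)): [3, 5, 1, 0, 2, 4]
After 4 (swap(1, 5)): [3, 4, 1, 0, 2, 5]
After 5 (reverse(4, 5)): [3, 4, 1, 0, 5, 2]
After 6 (swap(1, 2)): [3, 1, 4, 0, 5, 2]
After 7 (swap(5, 0)): [2, 1, 4, 0, 5, 3]
After 8 (swap(0, 1)): [1, 2, 4, 0, 5, 3]
After 9 (reverse(0, 3)): [0, 4, 2, 1, 5, 3]
After 10 (swap(0, 1)): [4, 0, 2, 1, 5, 3]
After 11 (swap(5, 4)): [4, 0, 2, 1, 3, 5]
After 12 (swap(0, 5)): [5, 0, 2, 1, 3, 4]
After 13 (rotate_left(1, 4, k=1)): [5, 2, 1, 3, 0, 4]
After 14 (rotate_left(1, 3, k=2)): [5, 3, 2, 1, 0, 4]
After 15 (swap(2, 3)): [5, 3, 1, 2, 0, 4]

Answer: [5, 3, 1, 2, 0, 4]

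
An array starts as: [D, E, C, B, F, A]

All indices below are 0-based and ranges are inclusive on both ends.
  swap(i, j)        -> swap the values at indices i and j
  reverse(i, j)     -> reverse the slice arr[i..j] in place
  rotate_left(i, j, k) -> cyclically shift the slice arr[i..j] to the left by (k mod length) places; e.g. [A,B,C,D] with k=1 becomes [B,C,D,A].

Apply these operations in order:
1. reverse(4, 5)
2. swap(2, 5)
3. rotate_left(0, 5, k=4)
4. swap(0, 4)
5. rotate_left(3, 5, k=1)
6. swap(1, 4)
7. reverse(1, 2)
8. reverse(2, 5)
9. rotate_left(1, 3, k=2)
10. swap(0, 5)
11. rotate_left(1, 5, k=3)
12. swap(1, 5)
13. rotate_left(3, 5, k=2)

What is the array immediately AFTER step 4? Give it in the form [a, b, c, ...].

Answer: [F, C, D, E, A, B]

Derivation:
After 1 (reverse(4, 5)): [D, E, C, B, A, F]
After 2 (swap(2, 5)): [D, E, F, B, A, C]
After 3 (rotate_left(0, 5, k=4)): [A, C, D, E, F, B]
After 4 (swap(0, 4)): [F, C, D, E, A, B]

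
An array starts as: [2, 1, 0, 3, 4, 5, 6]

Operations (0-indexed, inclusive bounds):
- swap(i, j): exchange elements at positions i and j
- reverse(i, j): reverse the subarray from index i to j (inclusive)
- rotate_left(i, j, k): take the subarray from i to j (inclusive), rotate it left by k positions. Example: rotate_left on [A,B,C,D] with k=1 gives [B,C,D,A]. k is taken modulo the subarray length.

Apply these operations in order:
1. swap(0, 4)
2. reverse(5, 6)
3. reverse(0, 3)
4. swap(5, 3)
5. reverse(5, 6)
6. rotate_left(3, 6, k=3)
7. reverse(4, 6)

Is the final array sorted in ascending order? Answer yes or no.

Answer: no

Derivation:
After 1 (swap(0, 4)): [4, 1, 0, 3, 2, 5, 6]
After 2 (reverse(5, 6)): [4, 1, 0, 3, 2, 6, 5]
After 3 (reverse(0, 3)): [3, 0, 1, 4, 2, 6, 5]
After 4 (swap(5, 3)): [3, 0, 1, 6, 2, 4, 5]
After 5 (reverse(5, 6)): [3, 0, 1, 6, 2, 5, 4]
After 6 (rotate_left(3, 6, k=3)): [3, 0, 1, 4, 6, 2, 5]
After 7 (reverse(4, 6)): [3, 0, 1, 4, 5, 2, 6]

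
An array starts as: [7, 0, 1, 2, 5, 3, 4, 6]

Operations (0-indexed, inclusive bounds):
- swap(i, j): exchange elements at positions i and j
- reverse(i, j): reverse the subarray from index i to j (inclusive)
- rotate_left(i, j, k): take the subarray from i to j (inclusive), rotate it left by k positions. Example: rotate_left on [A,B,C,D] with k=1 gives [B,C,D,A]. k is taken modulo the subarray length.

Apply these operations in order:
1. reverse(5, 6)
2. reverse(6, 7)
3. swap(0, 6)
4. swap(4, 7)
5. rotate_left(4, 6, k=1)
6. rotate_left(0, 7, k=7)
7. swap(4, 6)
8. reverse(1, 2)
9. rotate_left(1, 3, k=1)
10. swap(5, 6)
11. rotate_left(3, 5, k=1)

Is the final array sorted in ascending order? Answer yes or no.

Answer: no

Derivation:
After 1 (reverse(5, 6)): [7, 0, 1, 2, 5, 4, 3, 6]
After 2 (reverse(6, 7)): [7, 0, 1, 2, 5, 4, 6, 3]
After 3 (swap(0, 6)): [6, 0, 1, 2, 5, 4, 7, 3]
After 4 (swap(4, 7)): [6, 0, 1, 2, 3, 4, 7, 5]
After 5 (rotate_left(4, 6, k=1)): [6, 0, 1, 2, 4, 7, 3, 5]
After 6 (rotate_left(0, 7, k=7)): [5, 6, 0, 1, 2, 4, 7, 3]
After 7 (swap(4, 6)): [5, 6, 0, 1, 7, 4, 2, 3]
After 8 (reverse(1, 2)): [5, 0, 6, 1, 7, 4, 2, 3]
After 9 (rotate_left(1, 3, k=1)): [5, 6, 1, 0, 7, 4, 2, 3]
After 10 (swap(5, 6)): [5, 6, 1, 0, 7, 2, 4, 3]
After 11 (rotate_left(3, 5, k=1)): [5, 6, 1, 7, 2, 0, 4, 3]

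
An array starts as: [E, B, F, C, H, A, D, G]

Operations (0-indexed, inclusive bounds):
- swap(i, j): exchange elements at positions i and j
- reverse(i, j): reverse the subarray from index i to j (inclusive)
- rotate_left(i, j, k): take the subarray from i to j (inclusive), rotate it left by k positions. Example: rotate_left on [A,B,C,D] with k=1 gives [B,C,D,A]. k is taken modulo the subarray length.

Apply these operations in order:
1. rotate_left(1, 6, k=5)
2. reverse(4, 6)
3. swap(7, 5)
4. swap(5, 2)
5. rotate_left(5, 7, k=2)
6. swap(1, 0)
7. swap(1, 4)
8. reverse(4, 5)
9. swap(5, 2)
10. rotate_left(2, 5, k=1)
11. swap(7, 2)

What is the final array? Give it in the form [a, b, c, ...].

Answer: [D, A, C, H, G, E, B, F]

Derivation:
After 1 (rotate_left(1, 6, k=5)): [E, D, B, F, C, H, A, G]
After 2 (reverse(4, 6)): [E, D, B, F, A, H, C, G]
After 3 (swap(7, 5)): [E, D, B, F, A, G, C, H]
After 4 (swap(5, 2)): [E, D, G, F, A, B, C, H]
After 5 (rotate_left(5, 7, k=2)): [E, D, G, F, A, H, B, C]
After 6 (swap(1, 0)): [D, E, G, F, A, H, B, C]
After 7 (swap(1, 4)): [D, A, G, F, E, H, B, C]
After 8 (reverse(4, 5)): [D, A, G, F, H, E, B, C]
After 9 (swap(5, 2)): [D, A, E, F, H, G, B, C]
After 10 (rotate_left(2, 5, k=1)): [D, A, F, H, G, E, B, C]
After 11 (swap(7, 2)): [D, A, C, H, G, E, B, F]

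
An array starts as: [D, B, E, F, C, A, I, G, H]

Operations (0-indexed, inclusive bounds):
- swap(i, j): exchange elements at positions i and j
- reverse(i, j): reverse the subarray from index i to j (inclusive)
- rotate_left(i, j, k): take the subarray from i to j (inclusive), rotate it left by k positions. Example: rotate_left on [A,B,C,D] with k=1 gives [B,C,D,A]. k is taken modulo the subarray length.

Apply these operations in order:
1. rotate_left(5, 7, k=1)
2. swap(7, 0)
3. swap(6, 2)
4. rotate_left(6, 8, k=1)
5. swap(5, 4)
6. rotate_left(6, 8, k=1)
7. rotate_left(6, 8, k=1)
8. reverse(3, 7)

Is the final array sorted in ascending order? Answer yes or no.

After 1 (rotate_left(5, 7, k=1)): [D, B, E, F, C, I, G, A, H]
After 2 (swap(7, 0)): [A, B, E, F, C, I, G, D, H]
After 3 (swap(6, 2)): [A, B, G, F, C, I, E, D, H]
After 4 (rotate_left(6, 8, k=1)): [A, B, G, F, C, I, D, H, E]
After 5 (swap(5, 4)): [A, B, G, F, I, C, D, H, E]
After 6 (rotate_left(6, 8, k=1)): [A, B, G, F, I, C, H, E, D]
After 7 (rotate_left(6, 8, k=1)): [A, B, G, F, I, C, E, D, H]
After 8 (reverse(3, 7)): [A, B, G, D, E, C, I, F, H]

Answer: no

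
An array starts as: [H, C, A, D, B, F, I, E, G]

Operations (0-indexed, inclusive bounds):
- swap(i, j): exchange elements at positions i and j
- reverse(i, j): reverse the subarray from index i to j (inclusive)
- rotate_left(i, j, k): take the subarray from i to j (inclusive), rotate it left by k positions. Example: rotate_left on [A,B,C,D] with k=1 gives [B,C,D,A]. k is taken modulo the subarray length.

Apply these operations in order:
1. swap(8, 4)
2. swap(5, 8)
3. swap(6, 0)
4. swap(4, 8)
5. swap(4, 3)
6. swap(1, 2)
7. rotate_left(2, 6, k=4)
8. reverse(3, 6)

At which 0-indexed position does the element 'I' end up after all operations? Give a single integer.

Answer: 0

Derivation:
After 1 (swap(8, 4)): [H, C, A, D, G, F, I, E, B]
After 2 (swap(5, 8)): [H, C, A, D, G, B, I, E, F]
After 3 (swap(6, 0)): [I, C, A, D, G, B, H, E, F]
After 4 (swap(4, 8)): [I, C, A, D, F, B, H, E, G]
After 5 (swap(4, 3)): [I, C, A, F, D, B, H, E, G]
After 6 (swap(1, 2)): [I, A, C, F, D, B, H, E, G]
After 7 (rotate_left(2, 6, k=4)): [I, A, H, C, F, D, B, E, G]
After 8 (reverse(3, 6)): [I, A, H, B, D, F, C, E, G]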